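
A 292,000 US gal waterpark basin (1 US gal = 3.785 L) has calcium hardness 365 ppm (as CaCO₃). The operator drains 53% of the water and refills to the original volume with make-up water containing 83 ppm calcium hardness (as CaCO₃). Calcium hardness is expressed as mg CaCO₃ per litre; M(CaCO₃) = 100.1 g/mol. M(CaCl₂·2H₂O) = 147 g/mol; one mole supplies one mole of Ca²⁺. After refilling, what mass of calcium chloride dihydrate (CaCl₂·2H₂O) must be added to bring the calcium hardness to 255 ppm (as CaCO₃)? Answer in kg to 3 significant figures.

Volume: 292,000 US gal × 3.785 L/gal = 1,105,220 L.
After draining 53% and refilling: 365 × 0.47 + 83 × 0.53 = 215.54 ppm.
Deficit to target: 255 − 215.54 = 39.46 mg/L.
As CaCO₃: 39.46 mg/L × 1,105,220 L = 43,610 g; ÷ 100.1 = 435.7 mol Ca²⁺.
Mass: 435.7 × 147 = 64,050 g.

64.0 kg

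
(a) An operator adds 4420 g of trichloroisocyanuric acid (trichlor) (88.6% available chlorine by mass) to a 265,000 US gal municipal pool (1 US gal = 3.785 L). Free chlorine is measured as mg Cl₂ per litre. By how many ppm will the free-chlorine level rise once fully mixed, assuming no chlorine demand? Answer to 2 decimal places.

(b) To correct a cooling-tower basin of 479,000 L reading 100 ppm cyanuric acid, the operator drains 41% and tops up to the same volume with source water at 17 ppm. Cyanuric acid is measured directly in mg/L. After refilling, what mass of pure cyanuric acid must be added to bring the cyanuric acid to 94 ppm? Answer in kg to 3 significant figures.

(a) Volume: 265,000 US gal × 3.785 L/gal = 1,003,025 L.
(a) Available chlorine delivered: 4420 g × 0.886 = 3916 g as Cl₂.
(a) Concentration rise: 3916 g / 1,003,025 L = 3.904 mg/L = 3.90 ppm.

(b) After draining 41% and refilling: 100 × 0.59 + 17 × 0.41 = 65.97 ppm.
(b) Deficit to target: 94 − 65.97 = 28.03 mg/L.
(b) Mass: 28.03 mg/L × 479,000 L = 13,430 g cyanuric acid.

(a) 3.90 ppm; (b) 13.4 kg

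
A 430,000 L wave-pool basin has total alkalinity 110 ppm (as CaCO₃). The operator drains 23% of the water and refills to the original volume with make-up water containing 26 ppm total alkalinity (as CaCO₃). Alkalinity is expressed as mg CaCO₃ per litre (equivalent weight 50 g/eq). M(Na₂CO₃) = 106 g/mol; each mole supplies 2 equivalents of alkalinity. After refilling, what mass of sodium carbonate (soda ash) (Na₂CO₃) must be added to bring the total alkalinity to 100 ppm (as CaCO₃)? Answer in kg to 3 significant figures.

4.25 kg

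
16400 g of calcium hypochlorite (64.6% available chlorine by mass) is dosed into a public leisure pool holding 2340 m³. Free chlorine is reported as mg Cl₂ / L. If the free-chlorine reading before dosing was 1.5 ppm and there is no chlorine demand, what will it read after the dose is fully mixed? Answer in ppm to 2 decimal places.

6.03 ppm

Volume: 2340 m³ = 2,340,000 L.
Available chlorine delivered: 16,400 g × 0.646 = 10,590 g as Cl₂.
Concentration rise: 10,590 g / 2,340,000 L = 4.528 mg/L = 4.53 ppm.
Final FC: 1.5 + 4.53 = 6.03 ppm.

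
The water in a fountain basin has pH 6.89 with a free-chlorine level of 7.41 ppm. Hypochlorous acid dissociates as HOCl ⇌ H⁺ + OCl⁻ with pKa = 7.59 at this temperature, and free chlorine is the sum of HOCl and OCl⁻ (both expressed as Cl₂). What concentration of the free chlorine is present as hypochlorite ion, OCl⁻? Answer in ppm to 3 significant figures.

[OCl⁻]/[HOCl] = 10^(pH − pKa) = 10^(6.89 − 7.59) = 10^-0.70 = 0.1995.
Fraction as HOCl = 1 / (1 + 0.1995) = 0.8337.
OCl⁻ = (1 − 0.8337) × 7.41 ppm = 1.233 ppm.

1.23 ppm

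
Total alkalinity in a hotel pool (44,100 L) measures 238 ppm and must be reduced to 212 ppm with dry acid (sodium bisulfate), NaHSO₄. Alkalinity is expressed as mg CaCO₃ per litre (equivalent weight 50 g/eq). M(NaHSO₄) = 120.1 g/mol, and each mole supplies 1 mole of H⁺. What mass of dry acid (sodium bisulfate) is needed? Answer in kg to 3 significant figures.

2.75 kg

Alkalinity to neutralize: (238 − 212) = 26 mg/L as CaCO₃ × 44,100 L = 1147 g as CaCO₃.
Equivalents of H⁺ required: 1147 ÷ 50 g/eq = 22.93 eq = 22.93 mol NaHSO₄.
Mass of NaHSO₄: 22.93 × 120.1 = 2754 g.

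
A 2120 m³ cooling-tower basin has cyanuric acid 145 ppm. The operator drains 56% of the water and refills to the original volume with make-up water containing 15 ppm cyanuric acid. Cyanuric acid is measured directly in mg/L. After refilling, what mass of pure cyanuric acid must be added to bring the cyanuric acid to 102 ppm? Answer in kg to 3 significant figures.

63.2 kg

Volume: 2120 m³ = 2,120,000 L.
After draining 56% and refilling: 145 × 0.44 + 15 × 0.56 = 72.2 ppm.
Deficit to target: 102 − 72.2 = 29.8 mg/L.
Mass: 29.8 mg/L × 2,120,000 L = 63,180 g cyanuric acid.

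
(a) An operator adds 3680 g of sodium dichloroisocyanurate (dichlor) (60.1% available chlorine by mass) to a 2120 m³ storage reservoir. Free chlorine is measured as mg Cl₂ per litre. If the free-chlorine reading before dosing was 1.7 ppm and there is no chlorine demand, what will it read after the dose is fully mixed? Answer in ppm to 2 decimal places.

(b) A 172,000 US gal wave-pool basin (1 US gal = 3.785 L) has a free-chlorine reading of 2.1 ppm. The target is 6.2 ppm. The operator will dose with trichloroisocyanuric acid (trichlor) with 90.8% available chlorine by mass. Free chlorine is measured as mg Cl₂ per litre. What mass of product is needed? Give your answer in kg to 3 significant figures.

(a) 2.74 ppm; (b) 2.94 kg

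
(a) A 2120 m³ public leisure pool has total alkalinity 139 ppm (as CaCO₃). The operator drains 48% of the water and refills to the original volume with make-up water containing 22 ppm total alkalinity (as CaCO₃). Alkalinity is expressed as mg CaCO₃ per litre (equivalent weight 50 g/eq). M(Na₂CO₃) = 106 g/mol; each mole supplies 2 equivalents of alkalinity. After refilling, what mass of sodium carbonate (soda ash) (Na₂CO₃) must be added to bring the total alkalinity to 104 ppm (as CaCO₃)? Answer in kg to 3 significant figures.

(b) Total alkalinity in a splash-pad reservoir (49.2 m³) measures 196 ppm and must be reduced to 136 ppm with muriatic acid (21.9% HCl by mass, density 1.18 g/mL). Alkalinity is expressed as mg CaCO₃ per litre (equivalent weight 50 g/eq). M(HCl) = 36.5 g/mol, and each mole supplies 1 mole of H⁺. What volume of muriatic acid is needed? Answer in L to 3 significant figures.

(a) 47.6 kg; (b) 8.34 L

(a) Volume: 2120 m³ = 2,120,000 L.
(a) After draining 48% and refilling: 139 × 0.52 + 22 × 0.48 = 82.84 ppm.
(a) Deficit to target: 104 − 82.84 = 21.16 mg/L.
(a) As CaCO₃: 21.16 mg/L × 2,120,000 L = 44,860 g; ÷ 50 g/eq ÷ 2 = 448.6 mol Na₂CO₃.
(a) Mass: 448.6 × 106 = 47,550 g.

(b) Volume: 49.2 m³ = 49,200 L.
(b) Alkalinity to neutralize: (196 − 136) = 60 mg/L as CaCO₃ × 49,200 L = 2952 g as CaCO₃.
(b) Equivalents of H⁺ required: 2952 ÷ 50 g/eq = 59.04 eq = 59.04 mol HCl.
(b) Mass of HCl: 59.04 × 36.5 = 2155 g.
(b) Mass of 21.9% solution: 2155 / 0.219 = 9840 g.
(b) Volume: 9840 g ÷ 1.18 g/mL = 8339 mL.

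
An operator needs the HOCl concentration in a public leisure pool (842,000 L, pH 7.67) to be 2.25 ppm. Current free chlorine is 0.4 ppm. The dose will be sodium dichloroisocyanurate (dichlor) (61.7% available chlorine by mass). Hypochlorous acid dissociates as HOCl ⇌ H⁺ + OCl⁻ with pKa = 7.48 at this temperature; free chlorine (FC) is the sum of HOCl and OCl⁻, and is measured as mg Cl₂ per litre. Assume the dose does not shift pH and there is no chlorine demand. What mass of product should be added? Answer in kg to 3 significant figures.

7.28 kg

[OCl⁻]/[HOCl] = 10^(pH − pKa) = 10^(7.67 − 7.48) = 1.549; fraction as HOCl = 1/(1 + 1.549) = 0.3923.
Free chlorine required for 2.25 ppm HOCl: 2.25 / 0.3923 = 5.735 ppm.
FC to add: 5.735 − 0.4 = 5.335 mg/L as Cl₂.
Cl₂ equivalent: 5.335 mg/L × 842,000 L = 4492 g.
Product at 61.7% available Cl: 4492 / 0.617 = 7280 g.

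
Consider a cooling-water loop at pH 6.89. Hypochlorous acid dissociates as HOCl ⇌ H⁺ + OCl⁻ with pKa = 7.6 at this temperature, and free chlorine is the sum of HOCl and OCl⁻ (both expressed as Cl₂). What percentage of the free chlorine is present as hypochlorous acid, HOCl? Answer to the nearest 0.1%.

[OCl⁻]/[HOCl] = 10^(pH − pKa) = 10^(6.89 − 7.6) = 10^-0.71 = 0.195.
Fraction as HOCl = 1 / (1 + 0.195) = 0.8368.

83.7%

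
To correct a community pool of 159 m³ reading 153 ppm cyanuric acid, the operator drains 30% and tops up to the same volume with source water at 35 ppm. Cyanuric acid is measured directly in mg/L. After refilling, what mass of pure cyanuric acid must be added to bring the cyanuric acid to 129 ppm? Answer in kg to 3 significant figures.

Volume: 159 m³ = 159,000 L.
After draining 30% and refilling: 153 × 0.70 + 35 × 0.30 = 117.6 ppm.
Deficit to target: 129 − 117.6 = 11.4 mg/L.
Mass: 11.4 mg/L × 159,000 L = 1813 g cyanuric acid.

1.81 kg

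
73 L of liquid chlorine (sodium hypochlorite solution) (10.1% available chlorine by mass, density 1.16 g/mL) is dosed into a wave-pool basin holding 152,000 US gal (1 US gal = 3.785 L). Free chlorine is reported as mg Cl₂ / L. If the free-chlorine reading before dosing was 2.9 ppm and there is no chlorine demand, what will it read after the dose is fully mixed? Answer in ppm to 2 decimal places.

Volume: 152,000 US gal × 3.785 L/gal = 575,320 L.
Mass of solution: 73 L × 1000 mL/L × 1.16 g/mL = 84,680 g.
Available chlorine delivered: 84,680 g × 0.101 = 8553 g as Cl₂.
Concentration rise: 8553 g / 575,320 L = 14.87 mg/L = 14.87 ppm.
Final FC: 2.9 + 14.87 = 17.77 ppm.

17.77 ppm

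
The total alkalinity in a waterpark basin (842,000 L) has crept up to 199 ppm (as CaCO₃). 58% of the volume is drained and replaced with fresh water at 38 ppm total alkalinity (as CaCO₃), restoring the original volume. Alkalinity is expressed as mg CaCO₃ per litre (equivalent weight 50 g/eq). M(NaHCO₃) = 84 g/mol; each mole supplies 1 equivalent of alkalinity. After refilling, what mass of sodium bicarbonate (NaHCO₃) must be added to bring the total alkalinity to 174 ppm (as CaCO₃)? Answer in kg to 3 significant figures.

After draining 58% and refilling: 199 × 0.42 + 38 × 0.58 = 105.62 ppm.
Deficit to target: 174 − 105.62 = 68.38 mg/L.
As CaCO₃: 68.38 mg/L × 842,000 L = 57,580 g; ÷ 50 g/eq ÷ 1 = 1152 mol NaHCO₃.
Mass: 1152 × 84 = 96,730 g.

96.7 kg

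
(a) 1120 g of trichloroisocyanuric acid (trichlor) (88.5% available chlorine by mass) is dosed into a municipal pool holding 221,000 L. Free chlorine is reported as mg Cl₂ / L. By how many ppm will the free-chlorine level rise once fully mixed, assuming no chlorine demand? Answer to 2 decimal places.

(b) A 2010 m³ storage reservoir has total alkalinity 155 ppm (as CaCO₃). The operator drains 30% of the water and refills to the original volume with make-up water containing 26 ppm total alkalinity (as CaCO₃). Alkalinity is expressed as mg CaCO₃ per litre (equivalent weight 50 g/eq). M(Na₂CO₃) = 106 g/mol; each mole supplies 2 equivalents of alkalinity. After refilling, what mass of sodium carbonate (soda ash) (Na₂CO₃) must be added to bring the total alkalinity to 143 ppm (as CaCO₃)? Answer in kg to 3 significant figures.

(a) 4.49 ppm; (b) 56.9 kg

(a) Available chlorine delivered: 1120 g × 0.885 = 991.2 g as Cl₂.
(a) Concentration rise: 991.2 g / 221,000 L = 4.485 mg/L = 4.49 ppm.

(b) Volume: 2010 m³ = 2,010,000 L.
(b) After draining 30% and refilling: 155 × 0.70 + 26 × 0.30 = 116.3 ppm.
(b) Deficit to target: 143 − 116.3 = 26.7 mg/L.
(b) As CaCO₃: 26.7 mg/L × 2,010,000 L = 53,670 g; ÷ 50 g/eq ÷ 2 = 536.7 mol Na₂CO₃.
(b) Mass: 536.7 × 106 = 56,890 g.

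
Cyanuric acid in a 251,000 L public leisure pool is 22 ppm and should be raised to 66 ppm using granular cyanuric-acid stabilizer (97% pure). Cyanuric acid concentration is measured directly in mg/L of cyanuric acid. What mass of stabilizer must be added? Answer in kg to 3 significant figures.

11.4 kg

CYA to add: (66 − 22) = 44 mg/L × 251,000 L = 11,040 g cyanuric acid.
At 97% purity: 11,040 / 0.97 = 11,390 g product.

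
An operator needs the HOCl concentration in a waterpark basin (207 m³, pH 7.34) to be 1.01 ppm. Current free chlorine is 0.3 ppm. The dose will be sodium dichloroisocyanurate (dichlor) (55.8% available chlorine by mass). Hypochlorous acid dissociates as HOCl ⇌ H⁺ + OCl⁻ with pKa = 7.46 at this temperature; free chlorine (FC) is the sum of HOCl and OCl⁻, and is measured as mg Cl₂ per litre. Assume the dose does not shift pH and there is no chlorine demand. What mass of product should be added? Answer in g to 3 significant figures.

548 g

Volume: 207 m³ = 207,000 L.
[OCl⁻]/[HOCl] = 10^(pH − pKa) = 10^(7.34 − 7.46) = 0.7586; fraction as HOCl = 1/(1 + 0.7586) = 0.5686.
Free chlorine required for 1.01 ppm HOCl: 1.01 / 0.5686 = 1.776 ppm.
FC to add: 1.776 − 0.3 = 1.476 mg/L as Cl₂.
Cl₂ equivalent: 1.476 mg/L × 207,000 L = 305.6 g.
Product at 55.8% available Cl: 305.6 / 0.558 = 547.6 g.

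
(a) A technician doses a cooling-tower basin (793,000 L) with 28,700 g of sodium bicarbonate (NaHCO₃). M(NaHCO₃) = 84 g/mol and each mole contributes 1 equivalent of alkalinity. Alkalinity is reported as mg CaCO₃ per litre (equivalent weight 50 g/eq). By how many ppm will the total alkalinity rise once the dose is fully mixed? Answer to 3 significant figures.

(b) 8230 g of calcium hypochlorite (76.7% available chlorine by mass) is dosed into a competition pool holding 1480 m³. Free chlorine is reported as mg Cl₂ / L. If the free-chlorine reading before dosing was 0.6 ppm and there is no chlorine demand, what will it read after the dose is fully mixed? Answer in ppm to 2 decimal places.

(a) Moles of NaHCO₃: 28,700 g ÷ 84 g/mol = 341.7 mol → 341.7 eq of alkalinity.
(a) As CaCO₃: 341.7 eq × 50 g/eq = 17,080 g.
(a) Rise: 17,080 g / 793,000 L × 1000 = 21.54 mg/L.

(b) Volume: 1480 m³ = 1,480,000 L.
(b) Available chlorine delivered: 8230 g × 0.767 = 6312 g as Cl₂.
(b) Concentration rise: 6312 g / 1,480,000 L = 4.265 mg/L = 4.27 ppm.
(b) Final FC: 0.6 + 4.27 = 4.87 ppm.

(a) 21.5 ppm; (b) 4.87 ppm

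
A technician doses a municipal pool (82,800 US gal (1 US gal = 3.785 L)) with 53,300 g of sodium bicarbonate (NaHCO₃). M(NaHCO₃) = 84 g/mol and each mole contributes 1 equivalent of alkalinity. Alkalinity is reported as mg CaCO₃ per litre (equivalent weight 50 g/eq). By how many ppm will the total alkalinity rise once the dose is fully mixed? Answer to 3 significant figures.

101 ppm

Volume: 82,800 US gal × 3.785 L/gal = 313,398 L.
Moles of NaHCO₃: 53,300 g ÷ 84 g/mol = 634.5 mol → 634.5 eq of alkalinity.
As CaCO₃: 634.5 eq × 50 g/eq = 31,730 g.
Rise: 31,730 g / 313,398 L × 1000 = 101.2 mg/L.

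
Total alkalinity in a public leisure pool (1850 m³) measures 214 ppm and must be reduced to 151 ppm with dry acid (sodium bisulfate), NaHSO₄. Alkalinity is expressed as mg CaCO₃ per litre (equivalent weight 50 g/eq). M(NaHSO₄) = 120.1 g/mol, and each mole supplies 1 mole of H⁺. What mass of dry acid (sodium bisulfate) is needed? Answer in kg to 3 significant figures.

Volume: 1850 m³ = 1,850,000 L.
Alkalinity to neutralize: (214 − 151) = 63 mg/L as CaCO₃ × 1,850,000 L = 116,600 g as CaCO₃.
Equivalents of H⁺ required: 116,600 ÷ 50 g/eq = 2331 eq = 2331 mol NaHSO₄.
Mass of NaHSO₄: 2331 × 120.1 = 280,000 g.

280 kg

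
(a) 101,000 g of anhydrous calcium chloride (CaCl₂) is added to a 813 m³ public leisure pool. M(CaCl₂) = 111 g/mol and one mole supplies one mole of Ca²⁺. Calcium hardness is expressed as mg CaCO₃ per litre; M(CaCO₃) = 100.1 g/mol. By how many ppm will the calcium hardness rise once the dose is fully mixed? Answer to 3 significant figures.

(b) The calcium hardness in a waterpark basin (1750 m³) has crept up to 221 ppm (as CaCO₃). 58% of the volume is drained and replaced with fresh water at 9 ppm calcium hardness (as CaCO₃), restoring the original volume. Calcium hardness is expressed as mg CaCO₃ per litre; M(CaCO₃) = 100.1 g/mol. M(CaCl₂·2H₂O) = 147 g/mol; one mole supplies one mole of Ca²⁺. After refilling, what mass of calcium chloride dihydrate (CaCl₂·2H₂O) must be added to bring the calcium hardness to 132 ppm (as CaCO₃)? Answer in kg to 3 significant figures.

(a) 112 ppm; (b) 87.3 kg

(a) Volume: 813 m³ = 813,000 L.
(a) Moles of Ca²⁺: 101,000 g ÷ 111 g/mol = 909.9 mol.
(a) As CaCO₃: 909.9 mol × 100.1 g/mol = 91,080 g.
(a) Rise: 91,080 g / 813,000 L × 1000 = 112 mg/L.

(b) Volume: 1750 m³ = 1,750,000 L.
(b) After draining 58% and refilling: 221 × 0.42 + 9 × 0.58 = 98.04 ppm.
(b) Deficit to target: 132 − 98.04 = 33.96 mg/L.
(b) As CaCO₃: 33.96 mg/L × 1,750,000 L = 59,430 g; ÷ 100.1 = 593.7 mol Ca²⁺.
(b) Mass: 593.7 × 147 = 87,270 g.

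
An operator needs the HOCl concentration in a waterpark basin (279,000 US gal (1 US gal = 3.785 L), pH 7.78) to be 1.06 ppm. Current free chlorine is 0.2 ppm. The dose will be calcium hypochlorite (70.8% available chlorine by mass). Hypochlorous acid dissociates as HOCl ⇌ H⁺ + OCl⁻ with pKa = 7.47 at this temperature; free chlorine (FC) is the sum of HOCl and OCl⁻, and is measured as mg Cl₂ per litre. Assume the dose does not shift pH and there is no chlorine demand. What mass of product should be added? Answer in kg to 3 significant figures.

Volume: 279,000 US gal × 3.785 L/gal = 1,056,015 L.
[OCl⁻]/[HOCl] = 10^(pH − pKa) = 10^(7.78 − 7.47) = 2.042; fraction as HOCl = 1/(1 + 2.042) = 0.3288.
Free chlorine required for 1.06 ppm HOCl: 1.06 / 0.3288 = 3.224 ppm.
FC to add: 3.224 − 0.2 = 3.024 mg/L as Cl₂.
Cl₂ equivalent: 3.024 mg/L × 1,056,015 L = 3194 g.
Product at 70.8% available Cl: 3194 / 0.708 = 4511 g.

4.51 kg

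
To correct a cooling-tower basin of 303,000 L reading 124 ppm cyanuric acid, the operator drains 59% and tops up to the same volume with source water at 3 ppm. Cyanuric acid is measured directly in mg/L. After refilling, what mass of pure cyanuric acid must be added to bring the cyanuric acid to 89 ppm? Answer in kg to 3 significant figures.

11.0 kg

After draining 59% and refilling: 124 × 0.41 + 3 × 0.59 = 52.61 ppm.
Deficit to target: 89 − 52.61 = 36.39 mg/L.
Mass: 36.39 mg/L × 303,000 L = 11,030 g cyanuric acid.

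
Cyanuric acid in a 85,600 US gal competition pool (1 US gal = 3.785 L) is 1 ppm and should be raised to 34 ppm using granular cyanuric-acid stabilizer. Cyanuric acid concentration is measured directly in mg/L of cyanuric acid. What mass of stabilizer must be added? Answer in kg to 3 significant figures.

Volume: 85,600 US gal × 3.785 L/gal = 323,996 L.
CYA to add: (34 − 1) = 33 mg/L × 323,996 L = 10,690 g cyanuric acid.

10.7 kg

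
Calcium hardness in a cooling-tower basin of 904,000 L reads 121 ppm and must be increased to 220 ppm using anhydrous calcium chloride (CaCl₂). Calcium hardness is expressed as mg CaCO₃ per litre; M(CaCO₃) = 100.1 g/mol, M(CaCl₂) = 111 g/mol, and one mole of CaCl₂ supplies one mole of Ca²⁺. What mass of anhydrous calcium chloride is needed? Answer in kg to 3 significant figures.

99.2 kg

Hardness to add: (220 − 121) = 99 mg/L as CaCO₃ × 904,000 L = 89,500 g as CaCO₃.
Moles of Ca²⁺ (1 mol Ca²⁺ ≡ 1 mol CaCO₃): 89,500 / 100.1 g/mol = 894.1 mol.
Mass of CaCl₂: 894.1 × 111 = 99,240 g.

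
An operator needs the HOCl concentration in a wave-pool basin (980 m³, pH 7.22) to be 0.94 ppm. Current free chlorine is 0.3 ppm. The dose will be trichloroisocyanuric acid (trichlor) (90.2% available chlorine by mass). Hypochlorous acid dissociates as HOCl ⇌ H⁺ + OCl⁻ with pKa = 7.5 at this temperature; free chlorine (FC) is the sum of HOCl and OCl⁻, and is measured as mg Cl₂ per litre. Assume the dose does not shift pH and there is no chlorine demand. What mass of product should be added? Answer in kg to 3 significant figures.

1.23 kg

Volume: 980 m³ = 980,000 L.
[OCl⁻]/[HOCl] = 10^(pH − pKa) = 10^(7.22 − 7.5) = 0.5248; fraction as HOCl = 1/(1 + 0.5248) = 0.6558.
Free chlorine required for 0.94 ppm HOCl: 0.94 / 0.6558 = 1.433 ppm.
FC to add: 1.433 − 0.3 = 1.133 mg/L as Cl₂.
Cl₂ equivalent: 1.133 mg/L × 980,000 L = 1111 g.
Product at 90.2% available Cl: 1111 / 0.902 = 1231 g.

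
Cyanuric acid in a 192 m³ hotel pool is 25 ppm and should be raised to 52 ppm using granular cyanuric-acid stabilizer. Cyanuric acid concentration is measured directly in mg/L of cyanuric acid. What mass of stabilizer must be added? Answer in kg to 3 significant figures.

Volume: 192 m³ = 192,000 L.
CYA to add: (52 − 25) = 27 mg/L × 192,000 L = 5184 g cyanuric acid.

5.18 kg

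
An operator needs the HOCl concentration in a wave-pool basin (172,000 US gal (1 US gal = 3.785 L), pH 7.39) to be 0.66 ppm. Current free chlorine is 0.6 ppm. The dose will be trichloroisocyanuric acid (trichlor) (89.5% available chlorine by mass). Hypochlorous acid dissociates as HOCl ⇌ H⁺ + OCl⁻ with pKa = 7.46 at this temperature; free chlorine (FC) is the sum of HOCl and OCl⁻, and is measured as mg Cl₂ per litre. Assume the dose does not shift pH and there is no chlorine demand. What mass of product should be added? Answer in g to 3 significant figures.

452 g

Volume: 172,000 US gal × 3.785 L/gal = 651,020 L.
[OCl⁻]/[HOCl] = 10^(pH − pKa) = 10^(7.39 − 7.46) = 0.8511; fraction as HOCl = 1/(1 + 0.8511) = 0.5402.
Free chlorine required for 0.66 ppm HOCl: 0.66 / 0.5402 = 1.222 ppm.
FC to add: 1.222 − 0.6 = 0.6218 mg/L as Cl₂.
Cl₂ equivalent: 0.6218 mg/L × 651,020 L = 404.8 g.
Product at 89.5% available Cl: 404.8 / 0.895 = 452.3 g.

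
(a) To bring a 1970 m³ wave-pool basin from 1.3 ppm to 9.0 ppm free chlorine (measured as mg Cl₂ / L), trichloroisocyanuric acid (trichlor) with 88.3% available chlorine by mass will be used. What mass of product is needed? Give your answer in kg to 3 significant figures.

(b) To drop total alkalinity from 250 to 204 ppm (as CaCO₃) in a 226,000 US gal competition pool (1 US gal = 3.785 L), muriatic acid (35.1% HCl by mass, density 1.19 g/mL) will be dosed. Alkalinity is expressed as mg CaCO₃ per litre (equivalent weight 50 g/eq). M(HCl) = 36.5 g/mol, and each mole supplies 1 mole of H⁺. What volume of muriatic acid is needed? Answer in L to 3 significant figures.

(a) 17.2 kg; (b) 68.8 L

(a) Volume: 1970 m³ = 1,970,000 L.
(a) Chlorine deficit: 9.0 − 1.3 = 7.7 ppm = 7.7 mg/L as Cl₂.
(a) Cl₂ equivalent needed: 7.7 mg/L × 1,970,000 L = 15,170,000 mg = 15,170 g.
(a) Product at 88.3% available chlorine: 15,170 / 0.883 = 17,180 g.

(b) Volume: 226,000 US gal × 3.785 L/gal = 855,410 L.
(b) Alkalinity to neutralize: (250 − 204) = 46 mg/L as CaCO₃ × 855,410 L = 39,350 g as CaCO₃.
(b) Equivalents of H⁺ required: 39,350 ÷ 50 g/eq = 787 eq = 787 mol HCl.
(b) Mass of HCl: 787 × 36.5 = 28,720 g.
(b) Mass of 35.1% solution: 28,720 / 0.351 = 81,840 g.
(b) Volume: 81,840 g ÷ 1.19 g/mL = 68,770 mL.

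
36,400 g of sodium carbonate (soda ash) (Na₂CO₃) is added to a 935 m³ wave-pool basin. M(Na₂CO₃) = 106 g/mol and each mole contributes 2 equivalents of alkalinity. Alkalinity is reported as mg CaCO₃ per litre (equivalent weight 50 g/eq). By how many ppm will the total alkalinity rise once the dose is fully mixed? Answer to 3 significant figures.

Volume: 935 m³ = 935,000 L.
Moles of Na₂CO₃: 36,400 g ÷ 106 g/mol = 343.4 mol → 686.8 eq of alkalinity.
As CaCO₃: 686.8 eq × 50 g/eq = 34,340 g.
Rise: 34,340 g / 935,000 L × 1000 = 36.73 mg/L.

36.7 ppm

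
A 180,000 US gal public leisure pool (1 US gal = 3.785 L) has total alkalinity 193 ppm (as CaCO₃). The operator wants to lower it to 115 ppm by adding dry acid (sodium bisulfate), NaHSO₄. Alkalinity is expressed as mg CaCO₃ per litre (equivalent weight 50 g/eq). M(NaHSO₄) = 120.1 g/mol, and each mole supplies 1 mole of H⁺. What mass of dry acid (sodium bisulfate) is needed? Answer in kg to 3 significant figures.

128 kg

Volume: 180,000 US gal × 3.785 L/gal = 681,300 L.
Alkalinity to neutralize: (193 − 115) = 78 mg/L as CaCO₃ × 681,300 L = 53,140 g as CaCO₃.
Equivalents of H⁺ required: 53,140 ÷ 50 g/eq = 1063 eq = 1063 mol NaHSO₄.
Mass of NaHSO₄: 1063 × 120.1 = 127,600 g.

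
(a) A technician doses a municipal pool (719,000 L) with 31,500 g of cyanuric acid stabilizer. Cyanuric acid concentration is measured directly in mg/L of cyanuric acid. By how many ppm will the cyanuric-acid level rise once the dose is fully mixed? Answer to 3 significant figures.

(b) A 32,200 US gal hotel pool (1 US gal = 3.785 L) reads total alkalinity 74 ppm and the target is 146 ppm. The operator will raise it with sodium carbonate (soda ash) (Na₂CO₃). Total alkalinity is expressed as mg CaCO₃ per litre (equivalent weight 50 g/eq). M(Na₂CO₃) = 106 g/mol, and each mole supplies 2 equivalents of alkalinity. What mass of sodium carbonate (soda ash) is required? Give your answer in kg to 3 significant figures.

(a) 43.8 ppm; (b) 9.30 kg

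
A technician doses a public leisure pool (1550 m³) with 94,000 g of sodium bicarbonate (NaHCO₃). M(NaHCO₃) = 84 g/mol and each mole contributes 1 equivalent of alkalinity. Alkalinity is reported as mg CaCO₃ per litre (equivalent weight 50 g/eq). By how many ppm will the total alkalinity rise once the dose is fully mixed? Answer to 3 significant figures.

Volume: 1550 m³ = 1,550,000 L.
Moles of NaHCO₃: 94,000 g ÷ 84 g/mol = 1119 mol → 1119 eq of alkalinity.
As CaCO₃: 1119 eq × 50 g/eq = 55,950 g.
Rise: 55,950 g / 1,550,000 L × 1000 = 36.1 mg/L.

36.1 ppm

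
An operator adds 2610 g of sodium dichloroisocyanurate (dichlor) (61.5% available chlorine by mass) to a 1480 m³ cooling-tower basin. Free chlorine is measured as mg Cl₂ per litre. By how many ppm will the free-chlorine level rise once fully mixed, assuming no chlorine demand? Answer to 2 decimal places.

1.08 ppm

Volume: 1480 m³ = 1,480,000 L.
Available chlorine delivered: 2610 g × 0.615 = 1605 g as Cl₂.
Concentration rise: 1605 g / 1,480,000 L = 1.085 mg/L = 1.08 ppm.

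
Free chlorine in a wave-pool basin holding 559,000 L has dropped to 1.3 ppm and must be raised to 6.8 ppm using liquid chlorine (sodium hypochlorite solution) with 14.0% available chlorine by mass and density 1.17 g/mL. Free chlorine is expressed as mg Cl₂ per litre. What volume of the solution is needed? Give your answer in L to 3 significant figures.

Chlorine deficit: 6.8 − 1.3 = 5.5 ppm = 5.5 mg/L as Cl₂.
Cl₂ equivalent needed: 5.5 mg/L × 559,000 L = 3,074,000 mg = 3074 g.
Product at 14.0% available chlorine: 3074 / 0.14 = 21,960 g.
Volume at density 1.17 g/mL: 21,960 g ÷ 1.17 g/mL = 18,770 mL.

18.8 L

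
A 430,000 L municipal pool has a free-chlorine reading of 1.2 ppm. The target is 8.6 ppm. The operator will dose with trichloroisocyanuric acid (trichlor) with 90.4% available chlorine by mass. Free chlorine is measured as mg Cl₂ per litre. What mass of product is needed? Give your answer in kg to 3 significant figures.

Chlorine deficit: 8.6 − 1.2 = 7.4 ppm = 7.4 mg/L as Cl₂.
Cl₂ equivalent needed: 7.4 mg/L × 430,000 L = 3,182,000 mg = 3182 g.
Product at 90.4% available chlorine: 3182 / 0.904 = 3520 g.

3.52 kg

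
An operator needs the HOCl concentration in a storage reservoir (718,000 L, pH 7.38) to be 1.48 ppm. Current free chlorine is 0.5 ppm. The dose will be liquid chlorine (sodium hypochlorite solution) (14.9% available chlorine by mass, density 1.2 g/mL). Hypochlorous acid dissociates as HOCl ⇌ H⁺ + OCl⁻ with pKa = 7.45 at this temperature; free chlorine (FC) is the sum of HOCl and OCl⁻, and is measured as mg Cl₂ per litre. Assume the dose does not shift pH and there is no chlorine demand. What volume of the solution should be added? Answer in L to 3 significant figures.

8.99 L

[OCl⁻]/[HOCl] = 10^(pH − pKa) = 10^(7.38 − 7.45) = 0.8511; fraction as HOCl = 1/(1 + 0.8511) = 0.5402.
Free chlorine required for 1.48 ppm HOCl: 1.48 / 0.5402 = 2.74 ppm.
FC to add: 2.74 − 0.5 = 2.24 mg/L as Cl₂.
Cl₂ equivalent: 2.24 mg/L × 718,000 L = 1608 g.
Product at 14.9% available Cl: 1608 / 0.149 = 10,790 g.
Volume: 10,790 g ÷ 1.2 g/mL = 8994 mL.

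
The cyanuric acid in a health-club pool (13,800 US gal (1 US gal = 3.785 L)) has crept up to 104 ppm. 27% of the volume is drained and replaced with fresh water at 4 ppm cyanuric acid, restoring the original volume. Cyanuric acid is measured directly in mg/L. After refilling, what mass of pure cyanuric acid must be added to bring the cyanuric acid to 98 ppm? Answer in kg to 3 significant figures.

Volume: 13,800 US gal × 3.785 L/gal = 52,233 L.
After draining 27% and refilling: 104 × 0.73 + 4 × 0.27 = 77 ppm.
Deficit to target: 98 − 77 = 21 mg/L.
Mass: 21 mg/L × 52,233 L = 1097 g cyanuric acid.

1.10 kg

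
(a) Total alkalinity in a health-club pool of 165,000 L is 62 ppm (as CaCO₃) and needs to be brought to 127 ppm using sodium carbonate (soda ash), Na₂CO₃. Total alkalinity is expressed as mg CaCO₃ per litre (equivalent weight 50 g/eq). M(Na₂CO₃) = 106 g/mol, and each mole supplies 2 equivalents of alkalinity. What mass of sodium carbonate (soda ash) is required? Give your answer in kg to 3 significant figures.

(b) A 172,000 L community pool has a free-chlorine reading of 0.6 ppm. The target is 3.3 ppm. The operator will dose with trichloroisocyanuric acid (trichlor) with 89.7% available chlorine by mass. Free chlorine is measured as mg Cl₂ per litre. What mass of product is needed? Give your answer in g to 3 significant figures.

(a) Alkalinity to add: (127 − 62) = 65 mg/L as CaCO₃ × 165,000 L = 10,720 g as CaCO₃.
(a) Equivalents: 10,720 g ÷ 50 g/eq = 214.5 eq.
(a) Each mole of Na₂CO₃ supplies 2 eq, so 214.5 / 2 = 107.2 mol.
(a) Mass: 107.2 mol × 106 g/mol = 11,370 g.

(b) Chlorine deficit: 3.3 − 0.6 = 2.7 ppm = 2.7 mg/L as Cl₂.
(b) Cl₂ equivalent needed: 2.7 mg/L × 172,000 L = 464,400 mg = 464.4 g.
(b) Product at 89.7% available chlorine: 464.4 / 0.897 = 517.7 g.

(a) 11.4 kg; (b) 518 g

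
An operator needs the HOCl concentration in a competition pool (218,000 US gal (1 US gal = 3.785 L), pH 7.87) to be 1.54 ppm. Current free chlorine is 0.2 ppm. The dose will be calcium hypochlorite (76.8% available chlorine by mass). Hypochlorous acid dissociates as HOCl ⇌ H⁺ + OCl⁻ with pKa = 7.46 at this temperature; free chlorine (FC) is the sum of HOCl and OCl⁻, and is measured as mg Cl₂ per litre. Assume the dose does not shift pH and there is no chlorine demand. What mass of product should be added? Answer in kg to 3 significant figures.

5.69 kg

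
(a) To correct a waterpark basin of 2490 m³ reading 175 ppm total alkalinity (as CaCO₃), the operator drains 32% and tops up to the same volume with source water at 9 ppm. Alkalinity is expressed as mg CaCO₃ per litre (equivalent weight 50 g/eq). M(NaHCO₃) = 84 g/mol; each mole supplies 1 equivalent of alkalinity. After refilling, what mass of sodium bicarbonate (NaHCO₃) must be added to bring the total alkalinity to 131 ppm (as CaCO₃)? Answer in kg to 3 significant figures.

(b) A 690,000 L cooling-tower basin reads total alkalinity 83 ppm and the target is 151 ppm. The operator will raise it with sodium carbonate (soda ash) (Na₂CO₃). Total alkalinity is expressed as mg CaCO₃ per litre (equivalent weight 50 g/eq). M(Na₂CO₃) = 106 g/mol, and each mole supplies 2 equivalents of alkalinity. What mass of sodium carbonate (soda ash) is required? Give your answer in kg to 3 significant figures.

(a) 38.2 kg; (b) 49.7 kg

(a) Volume: 2490 m³ = 2,490,000 L.
(a) After draining 32% and refilling: 175 × 0.68 + 9 × 0.32 = 121.88 ppm.
(a) Deficit to target: 131 − 121.88 = 9.12 mg/L.
(a) As CaCO₃: 9.12 mg/L × 2,490,000 L = 22,710 g; ÷ 50 g/eq ÷ 1 = 454.2 mol NaHCO₃.
(a) Mass: 454.2 × 84 = 38,150 g.

(b) Alkalinity to add: (151 − 83) = 68 mg/L as CaCO₃ × 690,000 L = 46,920 g as CaCO₃.
(b) Equivalents: 46,920 g ÷ 50 g/eq = 938.4 eq.
(b) Each mole of Na₂CO₃ supplies 2 eq, so 938.4 / 2 = 469.2 mol.
(b) Mass: 469.2 mol × 106 g/mol = 49,740 g.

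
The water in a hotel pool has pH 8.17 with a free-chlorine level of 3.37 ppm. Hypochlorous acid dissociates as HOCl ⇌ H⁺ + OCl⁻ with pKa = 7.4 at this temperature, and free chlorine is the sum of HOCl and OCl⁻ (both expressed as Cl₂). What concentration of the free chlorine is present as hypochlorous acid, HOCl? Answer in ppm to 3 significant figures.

[OCl⁻]/[HOCl] = 10^(pH − pKa) = 10^(8.17 − 7.4) = 10^0.77 = 5.888.
Fraction as HOCl = 1 / (1 + 5.888) = 0.1452.
HOCl = 0.1452 × 3.37 ppm = 0.4892 ppm.

0.489 ppm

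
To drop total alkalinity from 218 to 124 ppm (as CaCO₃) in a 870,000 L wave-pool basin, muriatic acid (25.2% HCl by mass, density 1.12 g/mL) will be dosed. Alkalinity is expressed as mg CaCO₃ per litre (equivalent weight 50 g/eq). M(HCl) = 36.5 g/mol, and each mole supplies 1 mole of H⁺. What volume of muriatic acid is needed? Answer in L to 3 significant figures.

Alkalinity to neutralize: (218 − 124) = 94 mg/L as CaCO₃ × 870,000 L = 81,780 g as CaCO₃.
Equivalents of H⁺ required: 81,780 ÷ 50 g/eq = 1636 eq = 1636 mol HCl.
Mass of HCl: 1636 × 36.5 = 59,700 g.
Mass of 25.2% solution: 59,700 / 0.252 = 236,900 g.
Volume: 236,900 g ÷ 1.12 g/mL = 211,500 mL.

212 L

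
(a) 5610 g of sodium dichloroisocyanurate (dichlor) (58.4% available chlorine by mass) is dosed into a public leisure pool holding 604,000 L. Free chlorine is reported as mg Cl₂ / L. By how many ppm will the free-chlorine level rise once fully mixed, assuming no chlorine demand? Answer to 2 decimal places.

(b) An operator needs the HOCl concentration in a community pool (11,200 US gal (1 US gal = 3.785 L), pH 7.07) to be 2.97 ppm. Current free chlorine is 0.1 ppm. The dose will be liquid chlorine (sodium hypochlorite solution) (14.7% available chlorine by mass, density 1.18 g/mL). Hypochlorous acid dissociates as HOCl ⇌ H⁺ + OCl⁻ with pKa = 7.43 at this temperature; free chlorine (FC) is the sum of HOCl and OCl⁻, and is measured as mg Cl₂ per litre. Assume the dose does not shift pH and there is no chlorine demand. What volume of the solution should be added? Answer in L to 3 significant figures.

(a) Available chlorine delivered: 5610 g × 0.584 = 3276 g as Cl₂.
(a) Concentration rise: 3276 g / 604,000 L = 5.424 mg/L = 5.42 ppm.

(b) Volume: 11,200 US gal × 3.785 L/gal = 42,392 L.
(b) [OCl⁻]/[HOCl] = 10^(pH − pKa) = 10^(7.07 − 7.43) = 0.4365; fraction as HOCl = 1/(1 + 0.4365) = 0.6961.
(b) Free chlorine required for 2.97 ppm HOCl: 2.97 / 0.6961 = 4.266 ppm.
(b) FC to add: 4.266 − 0.1 = 4.166 mg/L as Cl₂.
(b) Cl₂ equivalent: 4.166 mg/L × 42,392 L = 176.6 g.
(b) Product at 14.7% available Cl: 176.6 / 0.147 = 1202 g.
(b) Volume: 1202 g ÷ 1.18 g/mL = 1018 mL.

(a) 5.42 ppm; (b) 1.02 L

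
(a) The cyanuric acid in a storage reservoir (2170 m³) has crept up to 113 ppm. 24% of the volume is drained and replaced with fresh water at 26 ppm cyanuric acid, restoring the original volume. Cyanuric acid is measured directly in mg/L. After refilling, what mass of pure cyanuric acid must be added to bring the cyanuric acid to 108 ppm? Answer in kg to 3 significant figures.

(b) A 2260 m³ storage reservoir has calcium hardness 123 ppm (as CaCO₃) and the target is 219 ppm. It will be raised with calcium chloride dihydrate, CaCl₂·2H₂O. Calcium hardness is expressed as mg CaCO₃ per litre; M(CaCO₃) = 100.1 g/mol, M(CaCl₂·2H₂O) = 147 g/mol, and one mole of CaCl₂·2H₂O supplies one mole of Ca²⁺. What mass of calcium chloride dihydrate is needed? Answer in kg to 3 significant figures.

(a) Volume: 2170 m³ = 2,170,000 L.
(a) After draining 24% and refilling: 113 × 0.76 + 26 × 0.24 = 92.12 ppm.
(a) Deficit to target: 108 − 92.12 = 15.88 mg/L.
(a) Mass: 15.88 mg/L × 2,170,000 L = 34,460 g cyanuric acid.

(b) Volume: 2260 m³ = 2,260,000 L.
(b) Hardness to add: (219 − 123) = 96 mg/L as CaCO₃ × 2,260,000 L = 217,000 g as CaCO₃.
(b) Moles of Ca²⁺ (1 mol Ca²⁺ ≡ 1 mol CaCO₃): 217,000 / 100.1 g/mol = 2167 mol.
(b) Mass of CaCl₂·2H₂O: 2167 × 147 = 318,600 g.

(a) 34.5 kg; (b) 319 kg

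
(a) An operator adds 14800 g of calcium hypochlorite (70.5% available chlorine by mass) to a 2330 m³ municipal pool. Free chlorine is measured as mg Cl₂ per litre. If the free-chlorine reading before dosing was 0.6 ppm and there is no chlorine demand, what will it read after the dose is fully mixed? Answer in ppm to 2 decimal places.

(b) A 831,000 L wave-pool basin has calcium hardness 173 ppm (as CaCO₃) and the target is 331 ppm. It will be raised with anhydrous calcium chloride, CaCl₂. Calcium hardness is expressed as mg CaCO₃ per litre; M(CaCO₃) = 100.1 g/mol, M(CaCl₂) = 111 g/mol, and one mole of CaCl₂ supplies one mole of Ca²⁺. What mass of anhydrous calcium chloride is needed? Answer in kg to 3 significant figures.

(a) Volume: 2330 m³ = 2,330,000 L.
(a) Available chlorine delivered: 14,800 g × 0.705 = 10,430 g as Cl₂.
(a) Concentration rise: 10,430 g / 2,330,000 L = 4.478 mg/L = 4.48 ppm.
(a) Final FC: 0.6 + 4.48 = 5.08 ppm.

(b) Hardness to add: (331 − 173) = 158 mg/L as CaCO₃ × 831,000 L = 131,300 g as CaCO₃.
(b) Moles of Ca²⁺ (1 mol Ca²⁺ ≡ 1 mol CaCO₃): 131,300 / 100.1 g/mol = 1312 mol.
(b) Mass of CaCl₂: 1312 × 111 = 145,600 g.

(a) 5.08 ppm; (b) 146 kg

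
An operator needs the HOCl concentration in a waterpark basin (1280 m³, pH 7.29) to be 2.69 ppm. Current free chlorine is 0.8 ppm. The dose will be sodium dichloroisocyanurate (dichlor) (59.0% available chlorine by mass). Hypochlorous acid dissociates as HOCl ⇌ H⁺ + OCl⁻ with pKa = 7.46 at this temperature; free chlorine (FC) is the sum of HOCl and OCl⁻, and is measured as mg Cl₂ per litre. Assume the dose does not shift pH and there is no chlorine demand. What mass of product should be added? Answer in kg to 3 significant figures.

8.05 kg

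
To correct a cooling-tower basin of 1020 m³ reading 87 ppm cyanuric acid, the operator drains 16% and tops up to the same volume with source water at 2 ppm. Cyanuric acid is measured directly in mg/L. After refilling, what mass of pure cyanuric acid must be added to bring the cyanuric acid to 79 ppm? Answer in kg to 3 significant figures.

Volume: 1020 m³ = 1,020,000 L.
After draining 16% and refilling: 87 × 0.84 + 2 × 0.16 = 73.4 ppm.
Deficit to target: 79 − 73.4 = 5.6 mg/L.
Mass: 5.6 mg/L × 1,020,000 L = 5712 g cyanuric acid.

5.71 kg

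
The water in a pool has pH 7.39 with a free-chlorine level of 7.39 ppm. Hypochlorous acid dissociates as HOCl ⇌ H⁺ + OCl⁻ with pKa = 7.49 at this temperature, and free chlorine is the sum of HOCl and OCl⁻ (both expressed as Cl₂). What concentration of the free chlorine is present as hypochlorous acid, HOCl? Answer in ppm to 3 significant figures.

4.12 ppm

[OCl⁻]/[HOCl] = 10^(pH − pKa) = 10^(7.39 − 7.49) = 10^-0.10 = 0.7943.
Fraction as HOCl = 1 / (1 + 0.7943) = 0.5573.
HOCl = 0.5573 × 7.39 ppm = 4.119 ppm.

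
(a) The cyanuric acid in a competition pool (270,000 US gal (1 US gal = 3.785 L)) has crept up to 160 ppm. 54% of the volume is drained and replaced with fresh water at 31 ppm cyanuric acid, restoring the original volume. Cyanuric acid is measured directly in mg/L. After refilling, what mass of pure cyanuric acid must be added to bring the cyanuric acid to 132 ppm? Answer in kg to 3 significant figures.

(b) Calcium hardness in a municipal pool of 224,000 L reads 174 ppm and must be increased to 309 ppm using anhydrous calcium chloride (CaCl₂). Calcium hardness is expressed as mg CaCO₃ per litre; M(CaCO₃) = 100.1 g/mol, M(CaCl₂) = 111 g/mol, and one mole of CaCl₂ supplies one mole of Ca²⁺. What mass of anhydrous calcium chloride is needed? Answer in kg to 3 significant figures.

(a) 42.6 kg; (b) 33.5 kg

(a) Volume: 270,000 US gal × 3.785 L/gal = 1,021,950 L.
(a) After draining 54% and refilling: 160 × 0.46 + 31 × 0.54 = 90.34 ppm.
(a) Deficit to target: 132 − 90.34 = 41.66 mg/L.
(a) Mass: 41.66 mg/L × 1,021,950 L = 42,570 g cyanuric acid.

(b) Hardness to add: (309 − 174) = 135 mg/L as CaCO₃ × 224,000 L = 30,240 g as CaCO₃.
(b) Moles of Ca²⁺ (1 mol Ca²⁺ ≡ 1 mol CaCO₃): 30,240 / 100.1 g/mol = 302.1 mol.
(b) Mass of CaCl₂: 302.1 × 111 = 33,530 g.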